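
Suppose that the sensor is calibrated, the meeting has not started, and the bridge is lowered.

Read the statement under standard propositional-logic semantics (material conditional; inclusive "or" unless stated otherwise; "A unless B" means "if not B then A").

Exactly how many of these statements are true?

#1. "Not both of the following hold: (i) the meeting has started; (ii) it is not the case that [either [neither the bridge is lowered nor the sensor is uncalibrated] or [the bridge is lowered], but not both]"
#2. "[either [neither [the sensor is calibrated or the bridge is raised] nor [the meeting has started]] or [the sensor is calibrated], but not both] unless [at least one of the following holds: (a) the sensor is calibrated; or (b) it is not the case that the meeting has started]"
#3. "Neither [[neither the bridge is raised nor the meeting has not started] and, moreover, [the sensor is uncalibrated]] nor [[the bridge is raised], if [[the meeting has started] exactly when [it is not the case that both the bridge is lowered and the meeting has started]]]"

Let L = "the meeting has started" (F), V = "the bridge is raised" (F), P = "the sensor is calibrated" (T).

#1: Parsed as L ↑ ¬((¬V ↓ ¬P) ⊕ ¬V)

¬V = ¬F = T
¬P = ¬T = F
¬V ↓ ¬P = T ↓ F = F
¬V = ¬F = T
(¬V ↓ ¬P) ⊕ ¬V = F ⊕ T = T
¬((¬V ↓ ¬P) ⊕ ¬V) = ¬T = F
L ↑ ¬((¬V ↓ ¬P) ⊕ ¬V) = F ↑ F = T
Thus #1 is true.

#2: This is (((P ∨ V) ↓ L) ⊕ P) ∨ (P ∨ ¬L).

P ∨ V = T ∨ F = T
(P ∨ V) ↓ L = T ↓ F = F
((P ∨ V) ↓ L) ⊕ P = F ⊕ T = T
¬L = ¬F = T
P ∨ ¬L = T ∨ T = T
(((P ∨ V) ↓ L) ⊕ P) ∨ (P ∨ ¬L) = T ∨ T = T
Hence #2 is true.

#3: This is ((V ↓ ¬L) ∧ ¬P) ↓ ((L ↔ (¬V ↑ L)) → V).

¬L = ¬F = T
V ↓ ¬L = F ↓ T = F
¬P = ¬T = F
(V ↓ ¬L) ∧ ¬P = F ∧ F = F
¬V = ¬F = T
¬V ↑ L = T ↑ F = T
L ↔ (¬V ↑ L) = F ↔ T = F
(L ↔ (¬V ↑ L)) → V = F → F = T
((V ↓ ¬L) ∧ ¬P) ↓ ((L ↔ (¬V ↑ L)) → V) = F ↓ T = F
So #3 is false.

2 of the 3 statements are true (#1, #2).

2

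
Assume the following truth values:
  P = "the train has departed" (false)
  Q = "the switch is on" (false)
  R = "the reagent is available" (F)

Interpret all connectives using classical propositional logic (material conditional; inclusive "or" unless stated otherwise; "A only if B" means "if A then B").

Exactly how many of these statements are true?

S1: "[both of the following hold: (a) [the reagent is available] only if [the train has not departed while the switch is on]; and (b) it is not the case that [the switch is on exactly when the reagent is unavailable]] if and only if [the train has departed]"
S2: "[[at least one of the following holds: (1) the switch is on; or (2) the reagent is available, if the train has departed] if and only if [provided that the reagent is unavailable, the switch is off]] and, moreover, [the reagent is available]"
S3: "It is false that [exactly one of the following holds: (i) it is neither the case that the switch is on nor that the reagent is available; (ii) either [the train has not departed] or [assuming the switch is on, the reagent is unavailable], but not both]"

S1: Parsed as ((R -> (not P and Q)) and not (Q iff not R)) iff P

not P = not False = True
not P and Q = True and False = False
R -> (not P and Q) = False -> False = True
not R = not False = True
Q iff not R = False iff True = False
not (Q iff not R) = not False = True
(R -> (not P and Q)) and not (Q iff not R) = True and True = True
((R -> (not P and Q)) and not (Q iff not R)) iff P = True iff False = False
Hence S1 is false.

S2: Formalization: ((Q or (P -> R)) iff (not R -> not Q)) and R

P -> R = False -> False = True
Q or (P -> R) = False or True = True
not R = not False = True
not Q = not False = True
not R -> not Q = True -> True = True
(Q or (P -> R)) iff (not R -> not Q) = True iff True = True
((Q or (P -> R)) iff (not R -> not Q)) and R = True and False = False
Hence S2 is false.

S3: This is not ((Q nor R) xor (not P xor (Q -> not R))).

Q nor R = False nor False = True
not P = not False = True
not R = not False = True
Q -> not R = False -> True = True
not P xor (Q -> not R) = True xor True = False
(Q nor R) xor (not P xor (Q -> not R)) = True xor False = True
not ((Q nor R) xor (not P xor (Q -> not R))) = not True = False
Thus S3 is false.

True statements: 0 (none).

0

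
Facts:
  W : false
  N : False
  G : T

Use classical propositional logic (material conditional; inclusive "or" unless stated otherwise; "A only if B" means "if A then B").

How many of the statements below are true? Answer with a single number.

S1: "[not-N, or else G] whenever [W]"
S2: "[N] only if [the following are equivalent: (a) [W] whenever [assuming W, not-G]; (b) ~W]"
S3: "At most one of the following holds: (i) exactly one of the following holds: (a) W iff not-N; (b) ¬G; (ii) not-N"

3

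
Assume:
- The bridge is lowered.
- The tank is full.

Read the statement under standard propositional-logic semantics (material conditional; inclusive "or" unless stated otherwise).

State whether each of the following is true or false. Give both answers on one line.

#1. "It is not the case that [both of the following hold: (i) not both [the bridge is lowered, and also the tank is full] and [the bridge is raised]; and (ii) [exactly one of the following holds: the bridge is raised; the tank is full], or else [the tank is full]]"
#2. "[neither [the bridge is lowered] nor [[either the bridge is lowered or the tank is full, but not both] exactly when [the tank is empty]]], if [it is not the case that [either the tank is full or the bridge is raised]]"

#1 false, #2 true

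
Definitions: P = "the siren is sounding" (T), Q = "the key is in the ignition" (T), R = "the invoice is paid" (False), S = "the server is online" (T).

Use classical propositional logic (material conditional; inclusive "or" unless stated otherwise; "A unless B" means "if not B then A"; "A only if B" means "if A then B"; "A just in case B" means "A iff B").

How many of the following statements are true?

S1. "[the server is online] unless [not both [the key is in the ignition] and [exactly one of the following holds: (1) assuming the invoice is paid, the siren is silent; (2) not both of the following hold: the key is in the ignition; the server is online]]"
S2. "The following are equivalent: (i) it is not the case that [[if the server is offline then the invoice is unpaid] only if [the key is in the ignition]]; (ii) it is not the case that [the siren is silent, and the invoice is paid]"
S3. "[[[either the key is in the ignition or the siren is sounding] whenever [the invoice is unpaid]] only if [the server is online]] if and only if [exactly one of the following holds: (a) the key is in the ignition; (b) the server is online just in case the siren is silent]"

S1: Formalization: S ∨ (Q ↑ ((R → ¬P) ⊕ (Q ↑ S)))

¬P = ¬T = F
R → ¬P = F → F = T
Q ↑ S = T ↑ T = F
(R → ¬P) ⊕ (Q ↑ S) = T ⊕ F = T
Q ↑ ((R → ¬P) ⊕ (Q ↑ S)) = T ↑ T = F
S ∨ (Q ↑ ((R → ¬P) ⊕ (Q ↑ S))) = T ∨ F = T
So S1 is true.

S2: This is ¬((¬S → ¬R) → Q) ↔ ¬(¬P ∧ R).

¬S = ¬T = F
¬R = ¬F = T
¬S → ¬R = F → T = T
(¬S → ¬R) → Q = T → T = T
¬((¬S → ¬R) → Q) = ¬T = F
¬P = ¬T = F
¬P ∧ R = F ∧ F = F
¬(¬P ∧ R) = ¬F = T
¬((¬S → ¬R) → Q) ↔ ¬(¬P ∧ R) = F ↔ T = F
So S2 is false.

S3: In symbols: ((¬R → (Q ∨ P)) → S) ↔ (Q ⊕ (S ↔ ¬P))

¬R = ¬F = T
Q ∨ P = T ∨ T = T
¬R → (Q ∨ P) = T → T = T
(¬R → (Q ∨ P)) → S = T → T = T
¬P = ¬T = F
S ↔ ¬P = T ↔ F = F
Q ⊕ (S ↔ ¬P) = T ⊕ F = T
((¬R → (Q ∨ P)) → S) ↔ (Q ⊕ (S ↔ ¬P)) = T ↔ T = T
Thus S3 is true.

2 of the 3 statements are true (S1, S3).

2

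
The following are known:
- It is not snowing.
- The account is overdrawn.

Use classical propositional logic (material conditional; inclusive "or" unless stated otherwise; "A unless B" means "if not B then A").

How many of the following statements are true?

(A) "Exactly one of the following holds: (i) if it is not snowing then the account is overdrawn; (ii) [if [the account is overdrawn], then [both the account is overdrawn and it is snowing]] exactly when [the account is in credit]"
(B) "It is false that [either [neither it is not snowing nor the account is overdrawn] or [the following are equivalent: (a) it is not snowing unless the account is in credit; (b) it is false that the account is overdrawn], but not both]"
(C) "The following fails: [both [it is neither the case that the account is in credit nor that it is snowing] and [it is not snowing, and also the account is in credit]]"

2

Let R = "it is snowing" (F), W = "the account is overdrawn" (T).

(A): Parsed as (~R -> W) xor ((W -> (W & R)) <-> ~W)

~R = ~F = T
~R -> W = T -> T = T
W & R = T & F = F
W -> (W & R) = T -> F = F
~W = ~T = F
(W -> (W & R)) <-> ~W = F <-> F = T
(~R -> W) xor ((W -> (W & R)) <-> ~W) = T xor T = F
So (A) is false.

(B): Formalization: ~((~R nor W) xor ((~R | ~W) <-> ~W))

~R = ~F = T
~R nor W = T nor T = F
~R = ~F = T
~W = ~T = F
~R | ~W = T | F = T
~W = ~T = F
(~R | ~W) <-> ~W = T <-> F = F
(~R nor W) xor ((~R | ~W) <-> ~W) = F xor F = F
~((~R nor W) xor ((~R | ~W) <-> ~W)) = ~F = T
Hence (B) is true.

(C): In symbols: ~((~W nor R) & (~R & ~W))

~W = ~T = F
~W nor R = F nor F = T
~R = ~F = T
~W = ~T = F
~R & ~W = T & F = F
(~W nor R) & (~R & ~W) = T & F = F
~((~W nor R) & (~R & ~W)) = ~F = T
Hence (C) is true.

2 of the 3 statements are true.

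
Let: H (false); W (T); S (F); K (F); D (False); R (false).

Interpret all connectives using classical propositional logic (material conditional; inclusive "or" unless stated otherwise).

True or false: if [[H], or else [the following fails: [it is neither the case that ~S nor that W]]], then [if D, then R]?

Parsed as (H | ~(~S nor W)) -> (D -> R)

~S = ~F = T
~S nor W = T nor T = F
~(~S nor W) = ~F = T
H | ~(~S nor W) = F | T = T
D -> R = F -> F = T
(H | ~(~S nor W)) -> (D -> R) = T -> T = T

The statement is true.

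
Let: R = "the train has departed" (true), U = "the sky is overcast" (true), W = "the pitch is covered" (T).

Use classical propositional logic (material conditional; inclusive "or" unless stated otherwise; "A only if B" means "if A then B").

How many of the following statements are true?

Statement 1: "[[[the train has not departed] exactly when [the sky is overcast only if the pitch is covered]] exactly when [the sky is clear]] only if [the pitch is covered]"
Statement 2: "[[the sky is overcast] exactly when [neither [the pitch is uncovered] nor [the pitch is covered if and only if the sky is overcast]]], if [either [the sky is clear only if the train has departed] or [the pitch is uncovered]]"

Statement 1: This is ((¬R ↔ (U → W)) ↔ ¬U) → W.

¬R = ¬T = F
U → W = T → T = T
¬R ↔ (U → W) = F ↔ T = F
¬U = ¬T = F
(¬R ↔ (U → W)) ↔ ¬U = F ↔ F = T
((¬R ↔ (U → W)) ↔ ¬U) → W = T → T = T
Thus Statement 1 is true.

Statement 2: This is ((¬U → R) ∨ ¬W) → (U ↔ (¬W ↓ (W ↔ U))).

¬U = ¬T = F
¬U → R = F → T = T
¬W = ¬T = F
(¬U → R) ∨ ¬W = T ∨ F = T
¬W = ¬T = F
W ↔ U = T ↔ T = T
¬W ↓ (W ↔ U) = F ↓ T = F
U ↔ (¬W ↓ (W ↔ U)) = T ↔ F = F
((¬U → R) ∨ ¬W) → (U ↔ (¬W ↓ (W ↔ U))) = T → F = F
Thus Statement 2 is false.

True statements: 1 (Statement 1).

1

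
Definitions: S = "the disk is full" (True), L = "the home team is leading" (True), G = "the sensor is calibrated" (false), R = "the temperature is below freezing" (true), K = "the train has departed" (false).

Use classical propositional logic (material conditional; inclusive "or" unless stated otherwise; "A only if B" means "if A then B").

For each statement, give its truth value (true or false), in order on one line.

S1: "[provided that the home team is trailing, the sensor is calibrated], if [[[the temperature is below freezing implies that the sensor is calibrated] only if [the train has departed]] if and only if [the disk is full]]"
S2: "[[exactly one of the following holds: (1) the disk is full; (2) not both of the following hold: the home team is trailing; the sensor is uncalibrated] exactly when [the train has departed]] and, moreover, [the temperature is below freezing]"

S1: This is (((R -> G) -> K) iff S) -> (not L -> G).

R -> G = True -> False = False
(R -> G) -> K = False -> False = True
((R -> G) -> K) iff S = True iff True = True
not L = not True = False
not L -> G = False -> False = True
(((R -> G) -> K) iff S) -> (not L -> G) = True -> True = True
So S1 is true.

S2: In symbols: ((S xor (not L nand not G)) iff K) and R

not L = not True = False
not G = not False = True
not L nand not G = False nand True = True
S xor (not L nand not G) = True xor True = False
(S xor (not L nand not G)) iff K = False iff False = True
((S xor (not L nand not G)) iff K) and R = True and True = True
So S2 is true.

S1 True / S2 True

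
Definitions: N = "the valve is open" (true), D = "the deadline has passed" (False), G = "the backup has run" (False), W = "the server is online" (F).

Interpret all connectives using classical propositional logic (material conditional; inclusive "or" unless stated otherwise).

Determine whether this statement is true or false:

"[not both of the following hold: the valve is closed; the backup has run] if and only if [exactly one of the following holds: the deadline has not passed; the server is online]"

Parsed as (¬N ↑ G) ↔ (¬D ⊕ W)

¬N = ¬T = F
¬N ↑ G = F ↑ F = T
¬D = ¬F = T
¬D ⊕ W = T ⊕ F = T
(¬N ↑ G) ↔ (¬D ⊕ W) = T ↔ T = T

True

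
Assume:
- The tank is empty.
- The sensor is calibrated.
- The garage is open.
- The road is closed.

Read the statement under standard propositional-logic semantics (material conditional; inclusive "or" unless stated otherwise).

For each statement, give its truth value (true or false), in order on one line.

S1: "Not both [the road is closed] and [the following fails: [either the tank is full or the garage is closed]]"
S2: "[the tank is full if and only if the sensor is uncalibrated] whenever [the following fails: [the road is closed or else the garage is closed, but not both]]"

S1 False, S2 True

Let U = "the road is closed" (True), H = "the tank is full" (False), Q = "the garage is closed" (False), V = "the sensor is calibrated" (True).

S1: In symbols: U nand not (H or Q)

H or Q = False or False = False
not (H or Q) = not False = True
U nand not (H or Q) = True nand True = False
Hence S1 is false.

S2: Formalization: not (U xor Q) -> (H iff not V)

U xor Q = True xor False = True
not (U xor Q) = not True = False
not V = not True = False
H iff not V = False iff False = True
not (U xor Q) -> (H iff not V) = False -> True = True
Hence S2 is true.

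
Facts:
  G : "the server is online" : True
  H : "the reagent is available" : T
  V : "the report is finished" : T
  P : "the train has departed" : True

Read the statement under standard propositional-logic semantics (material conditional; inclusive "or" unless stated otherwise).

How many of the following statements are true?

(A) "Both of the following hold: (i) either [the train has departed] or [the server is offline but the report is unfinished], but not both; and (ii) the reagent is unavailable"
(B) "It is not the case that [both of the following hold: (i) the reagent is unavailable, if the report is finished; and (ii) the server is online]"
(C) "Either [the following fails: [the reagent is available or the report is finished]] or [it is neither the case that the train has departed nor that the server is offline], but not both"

1

(A): In symbols: (P xor (not G and not V)) and not H

not G = not True = False
not V = not True = False
not G and not V = False and False = False
P xor (not G and not V) = True xor False = True
not H = not True = False
(P xor (not G and not V)) and not H = True and False = False
Hence (A) is false.

(B): In symbols: not ((V -> not H) and G)

not H = not True = False
V -> not H = True -> False = False
(V -> not H) and G = False and True = False
not ((V -> not H) and G) = not False = True
Thus (B) is true.

(C): In symbols: not (H or V) xor (P nor not G)

H or V = True or True = True
not (H or V) = not True = False
not G = not True = False
P nor not G = True nor False = False
not (H or V) xor (P nor not G) = False xor False = False
Thus (C) is false.

Count: 1.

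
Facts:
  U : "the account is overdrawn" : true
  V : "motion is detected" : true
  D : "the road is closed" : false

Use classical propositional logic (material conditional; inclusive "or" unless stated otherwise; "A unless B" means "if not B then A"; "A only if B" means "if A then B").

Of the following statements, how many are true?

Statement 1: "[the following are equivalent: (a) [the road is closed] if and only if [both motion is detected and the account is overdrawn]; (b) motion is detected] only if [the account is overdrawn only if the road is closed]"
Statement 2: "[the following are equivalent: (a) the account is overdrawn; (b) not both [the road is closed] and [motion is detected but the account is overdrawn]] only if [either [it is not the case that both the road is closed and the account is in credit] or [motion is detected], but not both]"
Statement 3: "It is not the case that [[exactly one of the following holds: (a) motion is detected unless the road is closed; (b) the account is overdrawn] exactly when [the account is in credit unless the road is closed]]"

Statement 1: This is ((D iff (V and U)) iff V) -> (U -> D).

V and U = True and True = True
D iff (V and U) = False iff True = False
(D iff (V and U)) iff V = False iff True = False
U -> D = True -> False = False
((D iff (V and U)) iff V) -> (U -> D) = False -> False = True
Thus Statement 1 is true.

Statement 2: Formalization: (U iff (D nand (V and U))) -> ((D nand not U) xor V)

V and U = True and True = True
D nand (V and U) = False nand True = True
U iff (D nand (V and U)) = True iff True = True
not U = not True = False
D nand not U = False nand False = True
(D nand not U) xor V = True xor True = False
(U iff (D nand (V and U))) -> ((D nand not U) xor V) = True -> False = False
Thus Statement 2 is false.

Statement 3: Parsed as not (((V or D) xor U) iff (not U or D))

V or D = True or False = True
(V or D) xor U = True xor True = False
not U = not True = False
not U or D = False or False = False
((V or D) xor U) iff (not U or D) = False iff False = True
not (((V or D) xor U) iff (not U or D)) = not True = False
So Statement 3 is false.

Count: 1.

1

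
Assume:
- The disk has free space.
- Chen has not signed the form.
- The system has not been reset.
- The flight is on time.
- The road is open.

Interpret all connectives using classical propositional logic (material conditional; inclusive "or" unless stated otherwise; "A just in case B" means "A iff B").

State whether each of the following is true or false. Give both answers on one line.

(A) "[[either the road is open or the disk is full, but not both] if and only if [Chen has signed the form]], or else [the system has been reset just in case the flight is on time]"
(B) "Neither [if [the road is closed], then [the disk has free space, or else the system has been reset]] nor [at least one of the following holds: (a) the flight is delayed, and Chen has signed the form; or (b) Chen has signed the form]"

Let L = "the road is closed" (F), V = "the disk is full" (F), U = "Chen has signed the form" (F), D = "the system has been reset" (F), K = "the flight is delayed" (F).

(A): In symbols: ((¬L ⊕ V) ↔ U) ∨ (D ↔ ¬K)

¬L = ¬F = T
¬L ⊕ V = T ⊕ F = T
(¬L ⊕ V) ↔ U = T ↔ F = F
¬K = ¬F = T
D ↔ ¬K = F ↔ T = F
((¬L ⊕ V) ↔ U) ∨ (D ↔ ¬K) = F ∨ F = F
Thus (A) is false.

(B): Formalization: (L → (¬V ∨ D)) ↓ ((K ∧ U) ∨ U)

¬V = ¬F = T
¬V ∨ D = T ∨ F = T
L → (¬V ∨ D) = F → T = T
K ∧ U = F ∧ F = F
(K ∧ U) ∨ U = F ∨ F = F
(L → (¬V ∨ D)) ↓ ((K ∧ U) ∨ U) = T ↓ F = F
Hence (B) is false.

(A) F; (B) F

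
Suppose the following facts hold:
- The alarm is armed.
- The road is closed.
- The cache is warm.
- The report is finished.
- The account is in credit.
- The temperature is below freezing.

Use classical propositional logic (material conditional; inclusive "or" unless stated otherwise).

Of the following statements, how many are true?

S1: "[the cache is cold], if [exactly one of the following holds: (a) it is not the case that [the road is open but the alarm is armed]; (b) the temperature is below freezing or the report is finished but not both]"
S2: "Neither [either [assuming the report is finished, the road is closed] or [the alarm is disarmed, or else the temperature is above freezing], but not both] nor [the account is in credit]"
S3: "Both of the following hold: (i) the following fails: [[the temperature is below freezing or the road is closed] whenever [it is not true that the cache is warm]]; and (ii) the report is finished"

0

Let Q = "the road is closed" (T), P = "the alarm is armed" (T), V = "the temperature is below freezing" (T), S = "the report is finished" (T), R = "the cache is warm" (T), U = "the account is overdrawn" (F).

S1: In symbols: (~(~Q & P) xor (V xor S)) -> ~R

~Q = ~T = F
~Q & P = F & T = F
~(~Q & P) = ~F = T
V xor S = T xor T = F
~(~Q & P) xor (V xor S) = T xor F = T
~R = ~T = F
(~(~Q & P) xor (V xor S)) -> ~R = T -> F = F
So S1 is false.

S2: Formalization: ((S -> Q) xor (~P | ~V)) nor ~U

S -> Q = T -> T = T
~P = ~T = F
~V = ~T = F
~P | ~V = F | F = F
(S -> Q) xor (~P | ~V) = T xor F = T
~U = ~F = T
((S -> Q) xor (~P | ~V)) nor ~U = T nor T = F
Thus S2 is false.

S3: Parsed as ~(~R -> (V | Q)) & S

~R = ~T = F
V | Q = T | T = T
~R -> (V | Q) = F -> T = T
~(~R -> (V | Q)) = ~T = F
~(~R -> (V | Q)) & S = F & T = F
Thus S3 is false.

True statements: 0 (none).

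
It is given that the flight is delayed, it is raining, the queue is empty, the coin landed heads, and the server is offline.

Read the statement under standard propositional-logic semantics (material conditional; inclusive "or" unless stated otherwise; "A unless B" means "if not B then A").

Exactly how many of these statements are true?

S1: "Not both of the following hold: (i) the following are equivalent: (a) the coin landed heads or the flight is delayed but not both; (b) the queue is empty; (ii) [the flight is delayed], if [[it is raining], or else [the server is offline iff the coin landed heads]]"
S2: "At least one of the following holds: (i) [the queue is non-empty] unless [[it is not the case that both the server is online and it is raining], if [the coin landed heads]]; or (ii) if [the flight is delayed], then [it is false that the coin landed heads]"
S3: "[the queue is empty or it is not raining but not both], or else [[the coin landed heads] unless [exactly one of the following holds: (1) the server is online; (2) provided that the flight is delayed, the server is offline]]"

Let S = "the coin landed heads" (T), P = "the flight is delayed" (T), R = "the queue is empty" (T), Q = "it is raining" (T), U = "the server is online" (F).

S1: This is ((S ⊕ P) ↔ R) ↑ ((Q ∨ (¬U ↔ S)) → P).

S ⊕ P = T ⊕ T = F
(S ⊕ P) ↔ R = F ↔ T = F
¬U = ¬F = T
¬U ↔ S = T ↔ T = T
Q ∨ (¬U ↔ S) = T ∨ T = T
(Q ∨ (¬U ↔ S)) → P = T → T = T
((S ⊕ P) ↔ R) ↑ ((Q ∨ (¬U ↔ S)) → P) = F ↑ T = T
Thus S1 is true.

S2: This is (¬R ∨ (S → (U ↑ Q))) ∨ (P → ¬S).

¬R = ¬T = F
U ↑ Q = F ↑ T = T
S → (U ↑ Q) = T → T = T
¬R ∨ (S → (U ↑ Q)) = F ∨ T = T
¬S = ¬T = F
P → ¬S = T → F = F
(¬R ∨ (S → (U ↑ Q))) ∨ (P → ¬S) = T ∨ F = T
So S2 is true.

S3: Parsed as (R ⊕ ¬Q) ∨ (S ∨ (U ⊕ (P → ¬U)))

¬Q = ¬T = F
R ⊕ ¬Q = T ⊕ F = T
¬U = ¬F = T
P → ¬U = T → T = T
U ⊕ (P → ¬U) = F ⊕ T = T
S ∨ (U ⊕ (P → ¬U)) = T ∨ T = T
(R ⊕ ¬Q) ∨ (S ∨ (U ⊕ (P → ¬U))) = T ∨ T = T
Hence S3 is true.

3 of the 3 statements are true (S1, S2, S3).

3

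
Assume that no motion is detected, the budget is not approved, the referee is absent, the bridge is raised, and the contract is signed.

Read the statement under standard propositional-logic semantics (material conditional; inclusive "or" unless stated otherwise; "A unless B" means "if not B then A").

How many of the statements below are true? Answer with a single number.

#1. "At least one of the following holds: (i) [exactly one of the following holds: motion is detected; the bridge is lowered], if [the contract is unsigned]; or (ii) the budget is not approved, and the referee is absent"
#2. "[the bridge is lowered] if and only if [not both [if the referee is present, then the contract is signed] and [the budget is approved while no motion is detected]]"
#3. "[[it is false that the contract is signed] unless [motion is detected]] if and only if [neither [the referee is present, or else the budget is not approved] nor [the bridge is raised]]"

Let G = "the contract is signed" (T), K = "motion is detected" (F), U = "the bridge is raised" (T), V = "the budget is approved" (F), D = "the referee is present" (F).

#1: Parsed as (¬G → (K ⊕ ¬U)) ∨ (¬V ∧ ¬D)

¬G = ¬T = F
¬U = ¬T = F
K ⊕ ¬U = F ⊕ F = F
¬G → (K ⊕ ¬U) = F → F = T
¬V = ¬F = T
¬D = ¬F = T
¬V ∧ ¬D = T ∧ T = T
(¬G → (K ⊕ ¬U)) ∨ (¬V ∧ ¬D) = T ∨ T = T
Hence #1 is true.

#2: Parsed as ¬U ↔ ((D → G) ↑ (V ∧ ¬K))

¬U = ¬T = F
D → G = F → T = T
¬K = ¬F = T
V ∧ ¬K = F ∧ T = F
(D → G) ↑ (V ∧ ¬K) = T ↑ F = T
¬U ↔ ((D → G) ↑ (V ∧ ¬K)) = F ↔ T = F
So #2 is false.

#3: In symbols: (¬G ∨ K) ↔ ((D ∨ ¬V) ↓ U)

¬G = ¬T = F
¬G ∨ K = F ∨ F = F
¬V = ¬F = T
D ∨ ¬V = F ∨ T = T
(D ∨ ¬V) ↓ U = T ↓ T = F
(¬G ∨ K) ↔ ((D ∨ ¬V) ↓ U) = F ↔ F = T
Hence #3 is true.

2 of the 3 statements are true (#1, #3).

2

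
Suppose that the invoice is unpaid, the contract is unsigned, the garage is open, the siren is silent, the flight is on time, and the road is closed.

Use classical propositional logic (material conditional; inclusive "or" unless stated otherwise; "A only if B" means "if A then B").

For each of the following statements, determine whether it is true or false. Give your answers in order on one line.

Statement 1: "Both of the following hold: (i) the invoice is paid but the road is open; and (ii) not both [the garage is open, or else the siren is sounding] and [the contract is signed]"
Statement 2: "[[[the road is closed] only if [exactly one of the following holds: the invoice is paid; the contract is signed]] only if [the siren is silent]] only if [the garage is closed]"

Statement 1 F / Statement 2 F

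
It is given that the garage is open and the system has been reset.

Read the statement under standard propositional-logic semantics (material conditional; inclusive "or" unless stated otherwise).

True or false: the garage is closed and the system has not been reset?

Let R = "the garage is closed" (F), H = "the system has been reset" (T).
In symbols: R ∧ ¬H

¬H = ¬T = F
R ∧ ¬H = F ∧ F = F

false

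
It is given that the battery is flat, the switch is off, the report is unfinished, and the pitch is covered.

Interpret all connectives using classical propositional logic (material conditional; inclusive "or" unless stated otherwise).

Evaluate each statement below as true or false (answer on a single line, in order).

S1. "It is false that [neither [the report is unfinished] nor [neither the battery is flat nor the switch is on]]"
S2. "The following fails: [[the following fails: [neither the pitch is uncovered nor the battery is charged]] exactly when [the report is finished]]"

S1 true, S2 false

Let R = "the report is finished" (F), P = "the battery is charged" (F), Q = "the switch is on" (F), S = "the pitch is covered" (T).

S1: Formalization: ¬(¬R ↓ (¬P ↓ Q))

¬R = ¬F = T
¬P = ¬F = T
¬P ↓ Q = T ↓ F = F
¬R ↓ (¬P ↓ Q) = T ↓ F = F
¬(¬R ↓ (¬P ↓ Q)) = ¬F = T
So S1 is true.

S2: Parsed as ¬(¬(¬S ↓ P) ↔ R)

¬S = ¬T = F
¬S ↓ P = F ↓ F = T
¬(¬S ↓ P) = ¬T = F
¬(¬S ↓ P) ↔ R = F ↔ F = T
¬(¬(¬S ↓ P) ↔ R) = ¬T = F
So S2 is false.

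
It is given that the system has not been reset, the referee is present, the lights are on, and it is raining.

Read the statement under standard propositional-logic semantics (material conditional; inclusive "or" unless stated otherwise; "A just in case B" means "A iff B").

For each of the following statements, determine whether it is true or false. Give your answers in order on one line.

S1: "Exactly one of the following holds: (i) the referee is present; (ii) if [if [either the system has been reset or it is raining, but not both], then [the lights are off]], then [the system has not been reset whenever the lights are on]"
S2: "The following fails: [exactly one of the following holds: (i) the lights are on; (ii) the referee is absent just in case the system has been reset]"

S1 false, S2 true

Let U = "the referee is present" (T), S = "the system has been reset" (F), W = "it is raining" (T), P = "the lights are on" (T).

S1: Parsed as U xor (((S xor W) -> ~P) -> (P -> ~S))

S xor W = F xor T = T
~P = ~T = F
(S xor W) -> ~P = T -> F = F
~S = ~F = T
P -> ~S = T -> T = T
((S xor W) -> ~P) -> (P -> ~S) = F -> T = T
U xor (((S xor W) -> ~P) -> (P -> ~S)) = T xor T = F
Hence S1 is false.

S2: Formalization: ~(P xor (~U <-> S))

~U = ~T = F
~U <-> S = F <-> F = T
P xor (~U <-> S) = T xor T = F
~(P xor (~U <-> S)) = ~F = T
So S2 is true.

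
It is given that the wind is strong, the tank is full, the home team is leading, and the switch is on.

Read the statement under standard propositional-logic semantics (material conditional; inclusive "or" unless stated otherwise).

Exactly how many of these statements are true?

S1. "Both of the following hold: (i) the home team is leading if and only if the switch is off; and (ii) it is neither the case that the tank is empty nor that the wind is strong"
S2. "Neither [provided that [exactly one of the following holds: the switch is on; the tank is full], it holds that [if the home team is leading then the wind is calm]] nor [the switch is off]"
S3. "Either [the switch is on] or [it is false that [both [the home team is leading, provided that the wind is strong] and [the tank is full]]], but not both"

Let V = "the home team is leading" (T), U = "the switch is on" (T), K = "the tank is full" (T), P = "the wind is strong" (T).

S1: This is (V <-> ~U) & (~K nor P).

~U = ~T = F
V <-> ~U = T <-> F = F
~K = ~T = F
~K nor P = F nor T = F
(V <-> ~U) & (~K nor P) = F & F = F
Hence S1 is false.

S2: Formalization: ((U xor K) -> (V -> ~P)) nor ~U

U xor K = T xor T = F
~P = ~T = F
V -> ~P = T -> F = F
(U xor K) -> (V -> ~P) = F -> F = T
~U = ~T = F
((U xor K) -> (V -> ~P)) nor ~U = T nor F = F
Thus S2 is false.

S3: Parsed as U xor ~((P -> V) & K)

P -> V = T -> T = T
(P -> V) & K = T & T = T
~((P -> V) & K) = ~T = F
U xor ~((P -> V) & K) = T xor F = T
Thus S3 is true.

Count: 1.

1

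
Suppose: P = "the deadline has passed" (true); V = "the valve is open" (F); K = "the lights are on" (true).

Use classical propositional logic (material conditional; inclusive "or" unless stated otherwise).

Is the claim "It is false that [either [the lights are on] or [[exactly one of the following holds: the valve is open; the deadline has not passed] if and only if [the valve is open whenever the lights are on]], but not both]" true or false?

The statement is true.

Values: K=T, V=F, P=T.
Formalization: ¬(K ⊕ ((V ⊕ ¬P) ↔ (K → V)))

¬P = ¬T = F
V ⊕ ¬P = F ⊕ F = F
K → V = T → F = F
(V ⊕ ¬P) ↔ (K → V) = F ↔ F = T
K ⊕ ((V ⊕ ¬P) ↔ (K → V)) = T ⊕ T = F
¬(K ⊕ ((V ⊕ ¬P) ↔ (K → V))) = ¬F = T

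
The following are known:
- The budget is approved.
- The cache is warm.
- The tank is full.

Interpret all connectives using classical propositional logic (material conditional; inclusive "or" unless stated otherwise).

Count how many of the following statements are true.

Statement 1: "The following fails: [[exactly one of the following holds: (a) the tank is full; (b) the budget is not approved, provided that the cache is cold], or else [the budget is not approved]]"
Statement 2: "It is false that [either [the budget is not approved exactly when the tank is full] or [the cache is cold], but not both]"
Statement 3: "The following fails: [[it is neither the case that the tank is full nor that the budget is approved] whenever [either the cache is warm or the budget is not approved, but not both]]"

3

Let R = "the tank is full" (T), Q = "the cache is warm" (T), P = "the budget is approved" (T).

Statement 1: This is ~((R xor (~Q -> ~P)) | ~P).

~Q = ~T = F
~P = ~T = F
~Q -> ~P = F -> F = T
R xor (~Q -> ~P) = T xor T = F
~P = ~T = F
(R xor (~Q -> ~P)) | ~P = F | F = F
~((R xor (~Q -> ~P)) | ~P) = ~F = T
Hence Statement 1 is true.

Statement 2: Formalization: ~((~P <-> R) xor ~Q)

~P = ~T = F
~P <-> R = F <-> T = F
~Q = ~T = F
(~P <-> R) xor ~Q = F xor F = F
~((~P <-> R) xor ~Q) = ~F = T
Hence Statement 2 is true.

Statement 3: Parsed as ~((Q xor ~P) -> (R nor P))

~P = ~T = F
Q xor ~P = T xor F = T
R nor P = T nor T = F
(Q xor ~P) -> (R nor P) = T -> F = F
~((Q xor ~P) -> (R nor P)) = ~F = T
Hence Statement 3 is true.

Count: 3.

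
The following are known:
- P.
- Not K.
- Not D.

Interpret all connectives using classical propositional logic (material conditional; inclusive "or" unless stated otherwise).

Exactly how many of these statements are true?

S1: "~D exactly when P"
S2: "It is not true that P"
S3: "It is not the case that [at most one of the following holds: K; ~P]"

S1: Formalization: not D iff P

not D = not False = True
not D iff P = True iff True = True
So S1 is true.

S2: In symbols: not P

not P = not True = False
Hence S2 is false.

S3: In symbols: not (K nand not P)

not P = not True = False
K nand not P = False nand False = True
not (K nand not P) = not True = False
Thus S3 is false.

1 of the 3 statements is true.

1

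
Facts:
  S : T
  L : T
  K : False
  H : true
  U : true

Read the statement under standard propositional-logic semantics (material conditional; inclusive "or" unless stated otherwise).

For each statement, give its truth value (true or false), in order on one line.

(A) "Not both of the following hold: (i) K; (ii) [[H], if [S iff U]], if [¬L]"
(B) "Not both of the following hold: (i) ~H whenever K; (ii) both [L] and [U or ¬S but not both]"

(A): In symbols: K ↑ (¬L → ((S ↔ U) → H))

¬L = ¬T = F
S ↔ U = T ↔ T = T
(S ↔ U) → H = T → T = T
¬L → ((S ↔ U) → H) = F → T = T
K ↑ (¬L → ((S ↔ U) → H)) = F ↑ T = T
So (A) is true.

(B): In symbols: (K → ¬H) ↑ (L ∧ (U ⊕ ¬S))

¬H = ¬T = F
K → ¬H = F → F = T
¬S = ¬T = F
U ⊕ ¬S = T ⊕ F = T
L ∧ (U ⊕ ¬S) = T ∧ T = T
(K → ¬H) ↑ (L ∧ (U ⊕ ¬S)) = T ↑ T = F
Thus (B) is false.

(A) true / (B) false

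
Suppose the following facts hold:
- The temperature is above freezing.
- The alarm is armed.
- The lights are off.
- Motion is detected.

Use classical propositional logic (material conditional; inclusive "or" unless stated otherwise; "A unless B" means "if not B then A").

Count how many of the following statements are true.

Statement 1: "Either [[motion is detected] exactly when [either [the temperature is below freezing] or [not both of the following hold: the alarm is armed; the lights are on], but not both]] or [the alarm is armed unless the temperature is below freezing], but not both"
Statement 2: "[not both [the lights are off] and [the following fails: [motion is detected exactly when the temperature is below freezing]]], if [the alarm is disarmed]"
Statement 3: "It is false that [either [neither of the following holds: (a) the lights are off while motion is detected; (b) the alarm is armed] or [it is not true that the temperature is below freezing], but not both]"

1

Let L = "motion is detected" (T), V = "the temperature is below freezing" (F), M = "the alarm is armed" (T), R = "the lights are on" (F).

Statement 1: In symbols: (L ↔ (V ⊕ (M ↑ R))) ⊕ (M ∨ V)

M ↑ R = T ↑ F = T
V ⊕ (M ↑ R) = F ⊕ T = T
L ↔ (V ⊕ (M ↑ R)) = T ↔ T = T
M ∨ V = T ∨ F = T
(L ↔ (V ⊕ (M ↑ R))) ⊕ (M ∨ V) = T ⊕ T = F
Thus Statement 1 is false.

Statement 2: Parsed as ¬M → (¬R ↑ ¬(L ↔ V))

¬M = ¬T = F
¬R = ¬F = T
L ↔ V = T ↔ F = F
¬(L ↔ V) = ¬F = T
¬R ↑ ¬(L ↔ V) = T ↑ T = F
¬M → (¬R ↑ ¬(L ↔ V)) = F → F = T
Thus Statement 2 is true.

Statement 3: In symbols: ¬(((¬R ∧ L) ↓ M) ⊕ ¬V)

¬R = ¬F = T
¬R ∧ L = T ∧ T = T
(¬R ∧ L) ↓ M = T ↓ T = F
¬V = ¬F = T
((¬R ∧ L) ↓ M) ⊕ ¬V = F ⊕ T = T
¬(((¬R ∧ L) ↓ M) ⊕ ¬V) = ¬T = F
So Statement 3 is false.

True statements: 1 (Statement 2).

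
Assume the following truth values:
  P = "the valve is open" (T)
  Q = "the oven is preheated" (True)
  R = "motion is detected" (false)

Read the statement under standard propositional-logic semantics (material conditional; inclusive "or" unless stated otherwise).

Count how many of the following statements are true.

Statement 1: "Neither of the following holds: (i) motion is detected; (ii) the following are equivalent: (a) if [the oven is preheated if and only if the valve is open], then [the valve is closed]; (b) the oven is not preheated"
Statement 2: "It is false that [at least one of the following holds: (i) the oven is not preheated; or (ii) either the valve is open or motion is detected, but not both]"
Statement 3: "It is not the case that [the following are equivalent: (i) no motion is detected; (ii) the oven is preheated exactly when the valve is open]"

0

Statement 1: Parsed as R nor (((Q <-> P) -> ~P) <-> ~Q)

Q <-> P = T <-> T = T
~P = ~T = F
(Q <-> P) -> ~P = T -> F = F
~Q = ~T = F
((Q <-> P) -> ~P) <-> ~Q = F <-> F = T
R nor (((Q <-> P) -> ~P) <-> ~Q) = F nor T = F
Hence Statement 1 is false.

Statement 2: Formalization: ~(~Q | (P xor R))

~Q = ~T = F
P xor R = T xor F = T
~Q | (P xor R) = F | T = T
~(~Q | (P xor R)) = ~T = F
Thus Statement 2 is false.

Statement 3: Parsed as ~(~R <-> (Q <-> P))

~R = ~F = T
Q <-> P = T <-> T = T
~R <-> (Q <-> P) = T <-> T = T
~(~R <-> (Q <-> P)) = ~T = F
So Statement 3 is false.

Count: 0.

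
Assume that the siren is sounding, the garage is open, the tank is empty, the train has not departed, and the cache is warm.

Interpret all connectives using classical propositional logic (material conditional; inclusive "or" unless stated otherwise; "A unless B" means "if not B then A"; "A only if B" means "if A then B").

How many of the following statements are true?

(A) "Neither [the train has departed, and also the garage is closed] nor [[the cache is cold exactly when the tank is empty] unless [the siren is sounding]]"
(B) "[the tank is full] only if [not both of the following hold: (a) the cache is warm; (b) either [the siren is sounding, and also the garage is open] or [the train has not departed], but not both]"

Let S = "the train has departed" (F), Q = "the garage is closed" (F), U = "the cache is warm" (T), R = "the tank is full" (F), P = "the siren is sounding" (T).

(A): This is (S & Q) nor ((~U <-> ~R) | P).

S & Q = F & F = F
~U = ~T = F
~R = ~F = T
~U <-> ~R = F <-> T = F
(~U <-> ~R) | P = F | T = T
(S & Q) nor ((~U <-> ~R) | P) = F nor T = F
So (A) is false.

(B): This is R -> (U nand ((P & ~Q) xor ~S)).

~Q = ~F = T
P & ~Q = T & T = T
~S = ~F = T
(P & ~Q) xor ~S = T xor T = F
U nand ((P & ~Q) xor ~S) = T nand F = T
R -> (U nand ((P & ~Q) xor ~S)) = F -> T = T
So (B) is true.

Count: 1.

1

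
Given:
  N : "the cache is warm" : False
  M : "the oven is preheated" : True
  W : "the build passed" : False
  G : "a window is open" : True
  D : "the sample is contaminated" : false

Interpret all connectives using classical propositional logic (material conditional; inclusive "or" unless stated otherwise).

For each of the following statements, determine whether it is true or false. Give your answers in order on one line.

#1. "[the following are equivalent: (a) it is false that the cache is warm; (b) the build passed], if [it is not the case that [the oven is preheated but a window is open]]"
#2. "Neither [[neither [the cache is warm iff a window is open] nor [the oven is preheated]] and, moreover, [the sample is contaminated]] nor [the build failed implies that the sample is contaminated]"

#1 T / #2 T

#1: In symbols: ~(M & G) -> (~N <-> W)

M & G = T & T = T
~(M & G) = ~T = F
~N = ~F = T
~N <-> W = T <-> F = F
~(M & G) -> (~N <-> W) = F -> F = T
Thus #1 is true.

#2: Parsed as (((N <-> G) nor M) & D) nor (~W -> D)

N <-> G = F <-> T = F
(N <-> G) nor M = F nor T = F
((N <-> G) nor M) & D = F & F = F
~W = ~F = T
~W -> D = T -> F = F
(((N <-> G) nor M) & D) nor (~W -> D) = F nor F = T
Hence #2 is true.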